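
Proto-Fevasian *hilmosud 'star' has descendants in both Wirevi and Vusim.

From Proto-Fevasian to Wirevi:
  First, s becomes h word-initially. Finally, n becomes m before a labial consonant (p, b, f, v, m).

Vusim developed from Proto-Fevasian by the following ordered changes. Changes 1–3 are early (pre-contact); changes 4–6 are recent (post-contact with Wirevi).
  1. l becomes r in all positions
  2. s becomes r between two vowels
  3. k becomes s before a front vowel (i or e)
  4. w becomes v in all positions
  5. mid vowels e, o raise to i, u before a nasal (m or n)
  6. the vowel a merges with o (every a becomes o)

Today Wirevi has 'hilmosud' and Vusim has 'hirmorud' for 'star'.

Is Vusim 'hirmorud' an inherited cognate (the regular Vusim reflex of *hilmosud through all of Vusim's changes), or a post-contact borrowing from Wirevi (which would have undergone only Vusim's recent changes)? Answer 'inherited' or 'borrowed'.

If inherited, *hilmosud would pass through all of Vusim's changes:
Vusim: start from *hilmosud.
  rule 1 (unconditioned shift): hilmosud → hirmosud
  rule 2 (rhotacism): hirmosud → hirmorud
  rule 3: no change — hirmorud
  rule 4: no change — hirmorud
  rule 5: no change — hirmorud
  rule 6: no change — hirmorud
  ⇒ Vusim hirmorud
If borrowed from Wirevi 'hilmosud' after the early changes, it would undergo only the recent ones:
  rule 4 (unconditioned shift): no change (hilmosud)
  rule 5 (pre-nasal raising): no change (hilmosud)
  rule 6 (vowel merger): no change (hilmosud)
  ⇒ as a loan: hilmosud
Vusim 'hirmorud' matches the inherited outcome exactly, so it is an inherited cognate, not a loan.

inherited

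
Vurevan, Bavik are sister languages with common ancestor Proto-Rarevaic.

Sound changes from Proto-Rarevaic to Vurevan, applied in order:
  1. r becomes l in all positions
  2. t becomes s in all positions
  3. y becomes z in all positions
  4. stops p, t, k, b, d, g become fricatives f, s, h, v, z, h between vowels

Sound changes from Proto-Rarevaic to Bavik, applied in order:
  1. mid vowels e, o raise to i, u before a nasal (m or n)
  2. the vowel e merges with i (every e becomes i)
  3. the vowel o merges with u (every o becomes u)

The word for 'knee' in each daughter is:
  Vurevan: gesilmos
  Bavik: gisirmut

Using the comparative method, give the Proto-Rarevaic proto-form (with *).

Position 5: Vurevan has l, Bavik has r. Bavik preserves r here (none of its changes turn any other segment into r), so the proto-segment is *r.
Position 2: Vurevan has e, Bavik has i. Vurevan preserves e here (none of its changes turn any other segment into e), so the proto-segment is *e.
Continuing position by position gives *gesirmot; check it forward:
Vurevan: start from *gesirmot.
  rule 1 (unconditioned shift): gesirmot → gesilmot
  rule 2 (unconditioned shift): gesilmot → gesilmos
  rule 3: no change — gesilmos
  rule 4: no change — gesilmos
  ⇒ Vurevan gesilmos
Bavik: *gesirmot > gisirmot > gisirmut  (by vowel merger, vowel merger)
No other proto-form is consistent with every reflex, so the reconstruction is *gesirmot.

*gesirmot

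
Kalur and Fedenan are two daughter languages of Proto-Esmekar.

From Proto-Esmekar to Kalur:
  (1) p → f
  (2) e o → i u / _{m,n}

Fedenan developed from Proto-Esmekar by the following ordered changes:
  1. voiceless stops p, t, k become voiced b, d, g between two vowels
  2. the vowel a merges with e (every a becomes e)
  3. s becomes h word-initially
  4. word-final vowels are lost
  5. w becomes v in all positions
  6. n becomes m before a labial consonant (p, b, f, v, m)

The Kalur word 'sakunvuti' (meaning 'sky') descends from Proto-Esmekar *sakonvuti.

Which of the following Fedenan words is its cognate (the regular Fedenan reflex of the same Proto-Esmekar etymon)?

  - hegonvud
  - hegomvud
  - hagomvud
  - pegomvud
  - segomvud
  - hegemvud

Fedenan: *sakonvuti
  sakonvuti → sagonvudi   [intervocalic voicing]
  sagonvudi → segonvudi   [vowel merger]
  segonvudi → hegonvudi   [debuccalisation]
  hegonvudi → hegonvud   [apocope]
  hegonvud (rule 5 does not apply)
  hegonvud → hegomvud   [nasal place assimilation]
  giving Fedenan hegomvud.
Among the options, 'hegomvud' alone shows every Fedenan change applied in order.

hegomvud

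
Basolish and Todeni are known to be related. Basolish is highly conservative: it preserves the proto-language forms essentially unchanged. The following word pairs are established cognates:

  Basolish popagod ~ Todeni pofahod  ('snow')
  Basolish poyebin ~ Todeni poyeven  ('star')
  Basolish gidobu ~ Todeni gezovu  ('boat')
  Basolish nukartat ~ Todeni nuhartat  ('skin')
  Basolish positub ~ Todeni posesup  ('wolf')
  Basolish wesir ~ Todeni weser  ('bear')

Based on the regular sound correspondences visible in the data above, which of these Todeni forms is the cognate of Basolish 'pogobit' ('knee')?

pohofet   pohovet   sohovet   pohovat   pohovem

pohovet

popagod ~ pofahod — Basolish g corresponds to Todeni h between vowels (before a back vowel).
poyebin ~ poyeven — Basolish b corresponds to Todeni v between vowels (before a front vowel).
gidobu ~ gezovu, positub ~ posesup — Basolish i corresponds to Todeni e after a consonant, before a consonant other than r, m, n, p, b, f, v.
Applying these to Basolish 'pogobit':
  pogobit → pohobit   (g→h between vowels (before a back vowel))
  pohobit → pohovit   (b→v between vowels (before a front vowel))
  pohovit → pohovet   (i→e after a consonant, before a consonant other than r, m, n, p, b, f, v)
So the Todeni cognate is 'pohovet'.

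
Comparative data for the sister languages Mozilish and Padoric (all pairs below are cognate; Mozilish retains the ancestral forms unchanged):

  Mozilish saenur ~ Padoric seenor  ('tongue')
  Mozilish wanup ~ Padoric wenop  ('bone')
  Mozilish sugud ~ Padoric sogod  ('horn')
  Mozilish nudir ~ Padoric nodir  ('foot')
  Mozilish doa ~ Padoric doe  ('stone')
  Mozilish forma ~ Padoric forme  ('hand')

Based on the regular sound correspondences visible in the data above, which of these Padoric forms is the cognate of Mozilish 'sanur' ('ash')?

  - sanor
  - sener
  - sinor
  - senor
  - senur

senor

wanup ~ wenop — Mozilish a corresponds to Padoric e after a consonant, before a nasal.
saenur ~ seenor — Mozilish u corresponds to Padoric o after a consonant, before r.
Applying these to Mozilish 'sanur':
  sanur → senur   (a→e after a consonant, before a nasal)
  senur → senor   (u→o after a consonant, before r)
So the Padoric cognate is 'senor'.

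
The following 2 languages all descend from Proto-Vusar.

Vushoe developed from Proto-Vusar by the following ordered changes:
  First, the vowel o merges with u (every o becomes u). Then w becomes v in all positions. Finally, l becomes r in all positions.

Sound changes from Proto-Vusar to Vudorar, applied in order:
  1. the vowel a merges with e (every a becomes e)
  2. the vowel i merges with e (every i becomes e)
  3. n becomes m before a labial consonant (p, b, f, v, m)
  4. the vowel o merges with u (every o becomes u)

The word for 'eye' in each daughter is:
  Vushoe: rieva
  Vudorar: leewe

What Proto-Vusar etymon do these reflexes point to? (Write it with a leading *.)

*liewa

Position 4: Vushoe has v, Vudorar has w. Vudorar preserves w here (none of its changes turn any other segment into w), so the proto-segment is *w.
Position 5: Vushoe has a, Vudorar has e. Vushoe preserves a here (none of its changes turn any other segment into a), so the proto-segment is *a.
Position 2: Vushoe has i, Vudorar has e. Vushoe preserves i here (none of its changes turn any other segment into i), so the proto-segment is *i.
Continuing position by position gives *liewa; check it forward:
Vushoe: *liewa
  liewa (rule 1 does not apply)
  liewa → lieva   [unconditioned shift]
  lieva → rieva   [unconditioned shift]
  giving Vushoe rieva.
Vudorar: *liewa > liewe > leewe  (by vowel merger, vowel merger)
No other proto-form is consistent with every reflex, so the reconstruction is *liewa.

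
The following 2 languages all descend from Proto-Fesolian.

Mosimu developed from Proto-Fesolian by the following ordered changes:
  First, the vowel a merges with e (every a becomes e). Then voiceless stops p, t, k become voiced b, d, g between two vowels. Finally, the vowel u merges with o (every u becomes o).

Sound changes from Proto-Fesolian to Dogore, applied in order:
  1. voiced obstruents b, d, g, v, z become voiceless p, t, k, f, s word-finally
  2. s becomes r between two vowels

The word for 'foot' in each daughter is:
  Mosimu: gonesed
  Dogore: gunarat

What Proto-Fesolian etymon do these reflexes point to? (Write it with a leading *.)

*gunasad

Position 7: Mosimu has d, Dogore has t. Taking the neighbouring segments as reconstructed: Mosimu d can only go back to *d; Dogore t could go back to *t or *d — the one source consistent with every daughter is *d.
Position 2: Mosimu has o, Dogore has u. Dogore preserves u here (none of its changes turn any other segment into u), so the proto-segment is *u.
This points to *gunasad. Verify forward in each daughter:
Mosimu: *gunasad > gunesed > gonesed  (by vowel merger, vowel merger)
Dogore: *gunasad
  gunasad → gunasat   [final devoicing]
  gunasat → gunarat   [rhotacism]
  giving Dogore gunarat.
Only *gunasad yields all of Mosimu gonesed, Dogore gunarat.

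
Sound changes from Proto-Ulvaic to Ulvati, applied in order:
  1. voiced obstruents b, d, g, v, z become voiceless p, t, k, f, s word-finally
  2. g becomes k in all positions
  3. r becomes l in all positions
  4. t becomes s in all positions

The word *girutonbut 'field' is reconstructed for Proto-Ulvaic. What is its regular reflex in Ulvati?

kilusonbus

Ulvati: *girutonbut
  girutonbut (rule 1 does not apply)
  girutonbut → kirutonbut   [unconditioned shift]
  kirutonbut → kilutonbut   [unconditioned shift]
  kilutonbut → kilusonbus   [unconditioned shift]
  giving Ulvati kilusonbus.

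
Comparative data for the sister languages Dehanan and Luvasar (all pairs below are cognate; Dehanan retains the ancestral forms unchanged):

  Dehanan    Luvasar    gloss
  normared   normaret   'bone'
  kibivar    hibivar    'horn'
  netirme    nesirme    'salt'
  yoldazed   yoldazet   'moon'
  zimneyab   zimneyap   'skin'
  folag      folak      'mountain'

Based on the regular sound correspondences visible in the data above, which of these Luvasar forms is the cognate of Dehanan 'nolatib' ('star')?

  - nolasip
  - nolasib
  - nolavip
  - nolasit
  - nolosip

netirme ~ nesirme — Dehanan t corresponds to Luvasar s between vowels (before a front vowel).
zimneyab ~ zimneyap — Dehanan b corresponds to Luvasar p word-finally.
Applying these to Dehanan 'nolatib':
  nolatib → nolasib   (t→s between vowels (before a front vowel))
  nolasib → nolasip   (b→p word-finally)
So the Luvasar cognate is 'nolasip'.

nolasip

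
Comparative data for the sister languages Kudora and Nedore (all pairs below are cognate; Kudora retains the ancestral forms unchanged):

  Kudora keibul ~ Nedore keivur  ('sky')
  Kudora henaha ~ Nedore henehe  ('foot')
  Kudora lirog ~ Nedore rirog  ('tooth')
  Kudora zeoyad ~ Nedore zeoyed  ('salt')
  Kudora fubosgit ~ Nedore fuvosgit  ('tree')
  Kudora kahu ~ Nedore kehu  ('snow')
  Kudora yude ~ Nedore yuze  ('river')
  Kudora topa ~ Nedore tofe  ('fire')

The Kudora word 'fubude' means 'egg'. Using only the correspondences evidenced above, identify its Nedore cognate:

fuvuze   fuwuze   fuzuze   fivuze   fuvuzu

fuvuze

keibul ~ keivur — Kudora b corresponds to Nedore v between vowels (before a back vowel).
yude ~ yuze — Kudora d corresponds to Nedore z between vowels (before a front vowel).
Applying these to Kudora 'fubude':
  fubude → fuvude   (b→v between vowels (before a back vowel))
  fuvude → fuvuze   (d→z between vowels (before a front vowel))
So the Nedore cognate is 'fuvuze'.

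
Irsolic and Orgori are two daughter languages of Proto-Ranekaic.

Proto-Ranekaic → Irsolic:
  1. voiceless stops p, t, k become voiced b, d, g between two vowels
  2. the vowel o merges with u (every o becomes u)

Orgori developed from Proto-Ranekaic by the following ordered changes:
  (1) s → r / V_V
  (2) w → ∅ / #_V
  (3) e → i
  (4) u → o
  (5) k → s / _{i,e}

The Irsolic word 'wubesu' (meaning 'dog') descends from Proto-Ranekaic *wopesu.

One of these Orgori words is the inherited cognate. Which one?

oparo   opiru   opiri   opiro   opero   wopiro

opiro

Orgori: start from *wopesu.
  rule 1 (rhotacism): wopesu → woperu
  rule 2 (glide loss): woperu → operu
  rule 3 (vowel merger): operu → opiru
  rule 4 (vowel merger): opiru → opiro
  rule 5: no change — opiro
  ⇒ Orgori opiro
Only 'opiro' matches the regular Orgori development of *wopesu.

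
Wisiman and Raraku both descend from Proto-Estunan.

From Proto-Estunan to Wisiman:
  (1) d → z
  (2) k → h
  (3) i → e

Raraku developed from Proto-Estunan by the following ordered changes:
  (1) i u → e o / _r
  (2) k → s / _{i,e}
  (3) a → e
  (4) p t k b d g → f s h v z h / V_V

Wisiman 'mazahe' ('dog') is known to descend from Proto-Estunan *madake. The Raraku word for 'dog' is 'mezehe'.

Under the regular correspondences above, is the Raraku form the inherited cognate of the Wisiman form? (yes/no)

Derive the expected Raraku reflex of *madake:
Raraku: *madake
  madake (rule 1 does not apply)
  madake → madase   [palatalisation]
  madase → medese   [vowel merger]
  medese → mezese   [intervocalic lenition]
  giving Raraku mezese.
The regular Raraku reflex would be 'mezese', but the attested form is 'mezehe'. The correspondence is irregular, so they are not cognates (the Raraku form has a different source).

no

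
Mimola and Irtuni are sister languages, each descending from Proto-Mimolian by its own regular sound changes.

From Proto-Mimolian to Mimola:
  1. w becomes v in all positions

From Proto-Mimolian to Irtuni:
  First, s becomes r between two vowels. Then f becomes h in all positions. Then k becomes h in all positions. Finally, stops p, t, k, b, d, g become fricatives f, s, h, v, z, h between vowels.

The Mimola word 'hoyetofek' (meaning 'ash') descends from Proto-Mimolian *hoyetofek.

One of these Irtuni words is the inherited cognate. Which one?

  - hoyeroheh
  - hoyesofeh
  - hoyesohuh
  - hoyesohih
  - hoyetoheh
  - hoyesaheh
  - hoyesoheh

Irtuni: start from *hoyetofek.
  rule 1: no change — hoyetofek
  rule 2 (unconditioned shift): hoyetofek → hoyetohek
  rule 3 (unconditioned shift): hoyetohek → hoyetoheh
  rule 4 (intervocalic lenition): hoyetoheh → hoyesoheh
  ⇒ Irtuni hoyesoheh

hoyesoheh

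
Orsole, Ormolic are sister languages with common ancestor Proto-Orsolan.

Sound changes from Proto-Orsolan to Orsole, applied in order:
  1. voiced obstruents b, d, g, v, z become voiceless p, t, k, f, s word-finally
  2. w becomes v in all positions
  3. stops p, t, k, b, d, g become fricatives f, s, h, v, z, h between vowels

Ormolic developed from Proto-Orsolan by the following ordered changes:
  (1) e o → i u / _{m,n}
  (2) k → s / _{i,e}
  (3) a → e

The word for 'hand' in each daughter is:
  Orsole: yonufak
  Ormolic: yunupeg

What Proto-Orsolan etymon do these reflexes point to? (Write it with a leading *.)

Position 6: Orsole has a, Ormolic has e. Orsole preserves a here (none of its changes turn any other segment into a), so the proto-segment is *a.
Position 2: Orsole has o, Ormolic has u. Orsole preserves o here (none of its changes turn any other segment into o), so the proto-segment is *o.
Position 5: Orsole has f, Ormolic has p. Ormolic preserves p here (none of its changes turn any other segment into p), so the proto-segment is *p.
This points to *yonupag. Verify forward in each daughter:
Orsole: *yonupag
  yonupag → yonupak   [final devoicing]
  yonupak (rule 2 does not apply)
  yonupak → yonufak   [intervocalic lenition]
  giving Orsole yonufak.
Ormolic: start from *yonupag.
  rule 1 (pre-nasal raising): yonupag → yunupag
  rule 2: no change — yunupag
  rule 3 (vowel merger): yunupag → yunupeg
  ⇒ Ormolic yunupeg
*yonupag is the unique common source.

*yonupag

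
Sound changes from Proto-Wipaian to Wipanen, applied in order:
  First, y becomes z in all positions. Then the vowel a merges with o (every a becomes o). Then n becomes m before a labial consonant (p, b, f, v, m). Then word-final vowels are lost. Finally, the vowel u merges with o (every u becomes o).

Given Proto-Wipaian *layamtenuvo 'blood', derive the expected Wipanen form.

Wipanen: *layamtenuvo
  layamtenuvo → lazamtenuvo   [unconditioned shift]
  lazamtenuvo → lozomtenuvo   [vowel merger]
  lozomtenuvo (rule 3 does not apply)
  lozomtenuvo → lozomtenuv   [apocope]
  lozomtenuv → lozomtenov   [vowel merger]
  giving Wipanen lozomtenov.

lozomtenov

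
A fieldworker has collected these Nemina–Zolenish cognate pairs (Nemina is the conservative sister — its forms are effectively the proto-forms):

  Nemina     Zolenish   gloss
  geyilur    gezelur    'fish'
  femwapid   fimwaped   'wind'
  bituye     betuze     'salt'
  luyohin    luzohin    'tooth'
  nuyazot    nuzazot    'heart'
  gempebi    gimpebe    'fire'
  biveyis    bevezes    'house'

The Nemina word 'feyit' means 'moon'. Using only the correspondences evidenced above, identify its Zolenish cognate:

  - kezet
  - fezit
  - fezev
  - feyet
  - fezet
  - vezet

geyilur ~ gezelur, biveyis ~ bevezes — Nemina y corresponds to Zolenish z between vowels (before a front vowel).
geyilur ~ gezelur, femwapid ~ fimwaped — Nemina i corresponds to Zolenish e after a consonant, before a consonant other than r, m, n, p, b, f, v.
Applying these to Nemina 'feyit':
  feyit → fezit   (y→z between vowels (before a front vowel))
  fezit → fezet   (i→e after a consonant, before a consonant other than r, m, n, p, b, f, v)
So the Zolenish cognate is 'fezet'.

fezet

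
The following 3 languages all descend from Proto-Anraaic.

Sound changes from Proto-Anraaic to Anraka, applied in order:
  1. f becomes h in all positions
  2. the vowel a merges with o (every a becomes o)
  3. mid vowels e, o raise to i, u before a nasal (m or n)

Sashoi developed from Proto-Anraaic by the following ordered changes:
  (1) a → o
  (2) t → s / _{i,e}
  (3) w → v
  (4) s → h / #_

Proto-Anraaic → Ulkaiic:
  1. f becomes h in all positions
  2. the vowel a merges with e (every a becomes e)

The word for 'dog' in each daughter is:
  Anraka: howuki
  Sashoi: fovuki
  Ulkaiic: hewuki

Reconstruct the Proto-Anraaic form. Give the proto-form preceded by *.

*fawuki

Position 3: Anraka has w, Sashoi has v, Ulkaiic has w. Anraka preserves w here (none of its changes turn any other segment into w), so the proto-segment is *w.
Position 1: Anraka has h, Sashoi has f, Ulkaiic has h. Sashoi preserves f here (none of its changes turn any other segment into f), so the proto-segment is *f.
This points to *fawuki. Verify forward in each daughter:
Anraka: *fawuki > hawuki > howuki  (by unconditioned shift, vowel merger)
Sashoi: *fawuki
  fawuki → fowuki   [vowel merger]
  fowuki (rule 2 does not apply)
  fowuki → fovuki   [unconditioned shift]
  fovuki (rule 4 does not apply)
  giving Sashoi fovuki.
Ulkaiic: start from *fawuki.
  rule 1 (unconditioned shift): fawuki → hawuki
  rule 2 (vowel merger): hawuki → hewuki
  ⇒ Ulkaiic hewuki
No other proto-form is consistent with every reflex, so the reconstruction is *fawuki.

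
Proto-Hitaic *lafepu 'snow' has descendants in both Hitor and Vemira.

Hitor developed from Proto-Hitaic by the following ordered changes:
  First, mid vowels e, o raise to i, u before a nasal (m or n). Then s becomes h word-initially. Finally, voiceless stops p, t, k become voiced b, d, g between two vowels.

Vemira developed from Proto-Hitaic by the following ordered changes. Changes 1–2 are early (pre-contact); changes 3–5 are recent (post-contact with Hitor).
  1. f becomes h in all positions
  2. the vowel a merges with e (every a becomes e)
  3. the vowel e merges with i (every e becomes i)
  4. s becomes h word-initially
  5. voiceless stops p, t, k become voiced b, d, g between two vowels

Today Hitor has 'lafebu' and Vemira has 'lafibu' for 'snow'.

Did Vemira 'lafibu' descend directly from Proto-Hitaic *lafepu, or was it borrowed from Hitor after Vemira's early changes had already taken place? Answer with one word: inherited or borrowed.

borrowed

If inherited, *lafepu would pass through all of Vemira's changes:
Vemira: *lafepu
  lafepu → lahepu   [unconditioned shift]
  lahepu → lehepu   [vowel merger]
  lehepu → lihipu   [vowel merger]
  lihipu (rule 4 does not apply)
  lihipu → lihibu   [intervocalic voicing]
  giving Vemira lihibu.
If borrowed from Hitor 'lafebu' after the early changes, it would undergo only the recent ones:
  rule 3 (vowel merger): lafebu → lafibu
  rule 4 (debuccalisation): no change (lafibu)
  rule 5 (intervocalic voicing): no change (lafibu)
  ⇒ as a loan: lafibu
Vemira 'lafibu' matches the loan outcome 'lafibu', not the inherited 'lihibu' — it skipped the early Vemira changes, so it was borrowed from Hitor.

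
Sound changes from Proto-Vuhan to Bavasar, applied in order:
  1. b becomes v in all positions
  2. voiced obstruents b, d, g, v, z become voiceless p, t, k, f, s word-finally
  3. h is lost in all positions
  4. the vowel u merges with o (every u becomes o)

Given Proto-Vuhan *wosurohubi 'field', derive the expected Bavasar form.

wosoroovi

Bavasar: *wosurohubi
  wosurohubi → wosurohuvi   [unconditioned shift]
  wosurohuvi (rule 2 does not apply)
  wosurohuvi → wosurouvi   [h-loss]
  wosurouvi → wosoroovi   [vowel merger]
  giving Bavasar wosoroovi.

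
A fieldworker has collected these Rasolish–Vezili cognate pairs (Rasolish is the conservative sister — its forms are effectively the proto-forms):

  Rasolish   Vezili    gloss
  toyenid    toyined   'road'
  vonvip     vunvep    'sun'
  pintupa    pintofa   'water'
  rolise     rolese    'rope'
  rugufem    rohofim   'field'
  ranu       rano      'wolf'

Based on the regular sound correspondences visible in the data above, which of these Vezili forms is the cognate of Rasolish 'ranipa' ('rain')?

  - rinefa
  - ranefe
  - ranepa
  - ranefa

ranefa

vonvip ~ vunvep — Rasolish i corresponds to Vezili e after a consonant, before a labial obstruent.
pintupa ~ pintofa — Rasolish p corresponds to Vezili f between vowels (before a back vowel).
Applying these to Rasolish 'ranipa':
  ranipa → ranepa   (i→e after a consonant, before a labial obstruent)
  ranepa → ranefa   (p→f between vowels (before a back vowel))
So the Vezili cognate is 'ranefa'.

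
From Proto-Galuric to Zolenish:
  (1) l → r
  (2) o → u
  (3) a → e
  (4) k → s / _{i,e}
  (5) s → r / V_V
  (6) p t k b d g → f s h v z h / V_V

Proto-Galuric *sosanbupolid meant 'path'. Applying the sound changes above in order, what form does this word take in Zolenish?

surenbufurid

Zolenish: *sosanbupolid > sosanbuporid > susanbupurid > susenbupurid > surenbupurid > surenbufurid  (by unconditioned shift, vowel merger, vowel merger, rhotacism, intervocalic lenition)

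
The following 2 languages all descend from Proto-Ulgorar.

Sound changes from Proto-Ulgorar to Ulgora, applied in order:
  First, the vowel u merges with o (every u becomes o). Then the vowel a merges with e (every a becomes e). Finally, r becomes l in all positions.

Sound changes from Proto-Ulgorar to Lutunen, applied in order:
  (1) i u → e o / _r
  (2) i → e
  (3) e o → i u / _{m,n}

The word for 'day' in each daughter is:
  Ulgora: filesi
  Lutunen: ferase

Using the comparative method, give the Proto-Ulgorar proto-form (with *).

*firasi

Position 3: Ulgora has l, Lutunen has r. Lutunen preserves r here (none of its changes turn any other segment into r), so the proto-segment is *r.
Position 6: Ulgora has i, Lutunen has e. Ulgora preserves i here (none of its changes turn any other segment into i), so the proto-segment is *i.
Continuing position by position gives *firasi; check it forward:
Ulgora: start from *firasi.
  rule 1: no change — firasi
  rule 2 (vowel merger): firasi → firesi
  rule 3 (unconditioned shift): firesi → filesi
  ⇒ Ulgora filesi
Lutunen: start from *firasi.
  rule 1 (pre-rhotic lowering): firasi → ferasi
  rule 2 (vowel merger): ferasi → ferase
  rule 3: no change — ferase
  ⇒ Lutunen ferase
No other proto-form is consistent with every reflex, so the reconstruction is *firasi.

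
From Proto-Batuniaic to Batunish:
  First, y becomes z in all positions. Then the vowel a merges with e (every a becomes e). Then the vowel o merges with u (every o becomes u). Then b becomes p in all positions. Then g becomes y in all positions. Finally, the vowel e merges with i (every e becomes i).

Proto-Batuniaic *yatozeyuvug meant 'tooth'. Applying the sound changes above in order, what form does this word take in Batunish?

Batunish: *yatozeyuvug > zatozezuvug > zetozezuvug > zetuzezuvug > zetuzezuvuy > zituzizuvuy  (by unconditioned shift, vowel merger, vowel merger, unconditioned shift, vowel merger)

zituzizuvuy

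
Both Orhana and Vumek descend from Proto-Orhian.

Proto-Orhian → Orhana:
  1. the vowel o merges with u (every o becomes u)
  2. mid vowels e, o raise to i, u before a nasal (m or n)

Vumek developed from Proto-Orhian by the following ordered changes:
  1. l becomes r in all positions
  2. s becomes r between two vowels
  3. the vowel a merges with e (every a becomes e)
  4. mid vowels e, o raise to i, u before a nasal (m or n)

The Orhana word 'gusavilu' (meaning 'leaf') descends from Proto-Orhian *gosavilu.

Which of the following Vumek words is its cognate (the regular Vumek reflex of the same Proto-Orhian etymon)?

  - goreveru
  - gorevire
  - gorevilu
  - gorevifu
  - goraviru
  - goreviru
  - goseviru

Vumek: *gosavilu
  gosavilu → gosaviru   [unconditioned shift]
  gosaviru → goraviru   [rhotacism]
  goraviru → goreviru   [vowel merger]
  goreviru (rule 4 does not apply)
  giving Vumek goreviru.

goreviru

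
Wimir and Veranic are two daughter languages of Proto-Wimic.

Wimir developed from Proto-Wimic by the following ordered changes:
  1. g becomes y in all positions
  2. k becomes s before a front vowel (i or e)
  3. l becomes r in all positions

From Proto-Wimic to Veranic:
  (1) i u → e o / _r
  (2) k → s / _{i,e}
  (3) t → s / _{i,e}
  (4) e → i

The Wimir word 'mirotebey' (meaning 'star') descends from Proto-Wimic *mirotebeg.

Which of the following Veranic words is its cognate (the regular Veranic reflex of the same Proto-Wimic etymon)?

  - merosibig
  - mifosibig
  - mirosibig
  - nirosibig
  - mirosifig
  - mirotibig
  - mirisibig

mirosibig

Veranic: *mirotebeg > merotebeg > merosebeg > mirosibig  (by pre-rhotic lowering, palatalisation, vowel merger)
Only 'mirosibig' matches the regular Veranic development of *mirotebeg.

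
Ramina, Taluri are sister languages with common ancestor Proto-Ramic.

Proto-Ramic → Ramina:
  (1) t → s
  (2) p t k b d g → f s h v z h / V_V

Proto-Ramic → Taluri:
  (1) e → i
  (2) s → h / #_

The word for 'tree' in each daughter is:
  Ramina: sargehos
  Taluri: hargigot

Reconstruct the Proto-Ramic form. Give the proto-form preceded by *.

Position 1: Ramina has s, Taluri has h. Taking the neighbouring segments as reconstructed: Ramina s could go back to *t or *s; Taluri h could go back to *s or *h — the one source consistent with every daughter is *s.
Position 6: Ramina has h, Taluri has g. Taluri preserves g here (none of its changes turn any other segment into g), so the proto-segment is *g.
Continuing position by position gives *sargegot; check it forward:
Ramina: *sargegot
  sargegot → sargegos   [unconditioned shift]
  sargegos → sargehos   [intervocalic lenition]
  giving Ramina sargehos.
Taluri: *sargegot
  sargegot → sargigot   [vowel merger]
  sargigot → hargigot   [debuccalisation]
  giving Taluri hargigot.
*sargegot is the unique common source.

*sargegot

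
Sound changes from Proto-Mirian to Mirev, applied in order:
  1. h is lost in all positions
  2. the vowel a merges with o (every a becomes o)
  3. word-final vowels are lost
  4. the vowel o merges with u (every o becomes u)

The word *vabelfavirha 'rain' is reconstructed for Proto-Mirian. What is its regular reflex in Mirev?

vubelfuvir

Mirev: start from *vabelfavirha.
  rule 1 (h-loss): vabelfavirha → vabelfavira
  rule 2 (vowel merger): vabelfavira → vobelfoviro
  rule 3 (apocope): vobelfoviro → vobelfovir
  rule 4 (vowel merger): vobelfovir → vubelfuvir
  ⇒ Mirev vubelfuvir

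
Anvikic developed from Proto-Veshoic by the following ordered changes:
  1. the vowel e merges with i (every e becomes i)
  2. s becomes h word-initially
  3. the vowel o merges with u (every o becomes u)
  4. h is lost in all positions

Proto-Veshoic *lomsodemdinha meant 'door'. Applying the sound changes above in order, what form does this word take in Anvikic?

lumsudimdina

Anvikic: *lomsodemdinha > lomsodimdinha > lumsudimdinha > lumsudimdina  (by vowel merger, vowel merger, h-loss)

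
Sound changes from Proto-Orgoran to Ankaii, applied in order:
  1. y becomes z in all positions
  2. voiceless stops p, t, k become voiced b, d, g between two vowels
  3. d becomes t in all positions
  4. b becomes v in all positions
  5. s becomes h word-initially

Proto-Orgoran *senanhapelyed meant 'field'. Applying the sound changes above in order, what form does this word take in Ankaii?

Ankaii: *senanhapelyed
  senanhapelyed → senanhapelzed   [unconditioned shift]
  senanhapelzed → senanhabelzed   [intervocalic voicing]
  senanhabelzed → senanhabelzet   [unconditioned shift]
  senanhabelzet → senanhavelzet   [unconditioned shift]
  senanhavelzet → henanhavelzet   [debuccalisation]
  giving Ankaii henanhavelzet.

henanhavelzet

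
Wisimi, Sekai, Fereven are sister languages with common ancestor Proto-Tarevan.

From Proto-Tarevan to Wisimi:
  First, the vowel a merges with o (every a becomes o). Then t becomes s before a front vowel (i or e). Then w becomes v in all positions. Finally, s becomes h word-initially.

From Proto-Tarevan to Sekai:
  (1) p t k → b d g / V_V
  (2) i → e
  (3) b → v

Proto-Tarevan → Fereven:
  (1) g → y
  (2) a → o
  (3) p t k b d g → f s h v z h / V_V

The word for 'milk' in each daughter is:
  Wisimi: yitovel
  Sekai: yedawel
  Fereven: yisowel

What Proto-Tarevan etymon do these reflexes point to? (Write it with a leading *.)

Position 4: Wisimi has o, Sekai has a, Fereven has o. Sekai preserves a here (none of its changes turn any other segment into a), so the proto-segment is *a.
Position 2: Wisimi has i, Sekai has e, Fereven has i. Wisimi preserves i here (none of its changes turn any other segment into i), so the proto-segment is *i.
Continuing position by position gives *yitawel; check it forward:
Wisimi: *yitawel > yitowel > yitovel  (by vowel merger, unconditioned shift)
Sekai: *yitawel > yidawel > yedawel  (by intervocalic voicing, vowel merger)
Fereven: *yitawel
  yitawel (rule 1 does not apply)
  yitawel → yitowel   [vowel merger]
  yitowel → yisowel   [intervocalic lenition]
  giving Fereven yisowel.
Only *yitawel yields all of Wisimi yitovel, Sekai yedawel, Fereven yisowel.

*yitawel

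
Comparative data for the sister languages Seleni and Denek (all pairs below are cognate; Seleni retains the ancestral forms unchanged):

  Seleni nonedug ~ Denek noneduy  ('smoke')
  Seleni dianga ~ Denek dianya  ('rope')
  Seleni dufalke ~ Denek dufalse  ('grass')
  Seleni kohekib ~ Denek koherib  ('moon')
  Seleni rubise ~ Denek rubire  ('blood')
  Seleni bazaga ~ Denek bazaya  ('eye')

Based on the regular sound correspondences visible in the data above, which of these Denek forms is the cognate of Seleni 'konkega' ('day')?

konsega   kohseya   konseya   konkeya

dufalke ~ dufalse — Seleni k corresponds to Denek s after a consonant, before a front vowel.
bazaga ~ bazaya — Seleni g corresponds to Denek y between vowels (before a back vowel).
Applying these to Seleni 'konkega':
  konkega → konsega   (k→s after a consonant, before a front vowel)
  konsega → konseya   (g→y between vowels (before a back vowel))
So the Denek cognate is 'konseya'.

konseya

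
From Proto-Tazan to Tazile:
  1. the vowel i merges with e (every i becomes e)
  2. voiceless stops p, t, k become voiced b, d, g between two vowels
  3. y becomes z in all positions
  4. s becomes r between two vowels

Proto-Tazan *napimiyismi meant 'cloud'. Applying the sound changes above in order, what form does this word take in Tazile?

nabemezesme

Tazile: *napimiyismi > napemeyesme > nabemeyesme > nabemezesme  (by vowel merger, intervocalic voicing, unconditioned shift)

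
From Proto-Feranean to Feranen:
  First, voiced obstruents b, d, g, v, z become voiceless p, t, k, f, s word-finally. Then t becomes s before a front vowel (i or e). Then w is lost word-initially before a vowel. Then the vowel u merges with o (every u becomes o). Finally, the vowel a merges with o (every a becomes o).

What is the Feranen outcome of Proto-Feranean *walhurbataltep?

olhorbotolsep

Feranen: *walhurbataltep
  walhurbataltep (rule 1 does not apply)
  walhurbataltep → walhurbatalsep   [palatalisation]
  walhurbatalsep → alhurbatalsep   [glide loss]
  alhurbatalsep → alhorbatalsep   [vowel merger]
  alhorbatalsep → olhorbotolsep   [vowel merger]
  giving Feranen olhorbotolsep.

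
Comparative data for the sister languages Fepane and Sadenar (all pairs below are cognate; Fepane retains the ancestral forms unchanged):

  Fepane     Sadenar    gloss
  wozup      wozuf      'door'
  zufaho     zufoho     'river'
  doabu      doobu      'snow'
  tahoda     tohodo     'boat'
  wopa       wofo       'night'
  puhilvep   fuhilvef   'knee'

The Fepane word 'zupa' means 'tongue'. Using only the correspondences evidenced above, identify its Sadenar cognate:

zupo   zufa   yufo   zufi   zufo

zufo

wopa ~ wofo — Fepane p corresponds to Sadenar f between vowels (before a back vowel).
tahoda ~ tohodo, wopa ~ wofo — Fepane a corresponds to Sadenar o word-finally.
Applying these to Fepane 'zupa':
  zupa → zufa   (p→f between vowels (before a back vowel))
  zufa → zufo   (a→o word-finally)
So the Sadenar cognate is 'zufo'.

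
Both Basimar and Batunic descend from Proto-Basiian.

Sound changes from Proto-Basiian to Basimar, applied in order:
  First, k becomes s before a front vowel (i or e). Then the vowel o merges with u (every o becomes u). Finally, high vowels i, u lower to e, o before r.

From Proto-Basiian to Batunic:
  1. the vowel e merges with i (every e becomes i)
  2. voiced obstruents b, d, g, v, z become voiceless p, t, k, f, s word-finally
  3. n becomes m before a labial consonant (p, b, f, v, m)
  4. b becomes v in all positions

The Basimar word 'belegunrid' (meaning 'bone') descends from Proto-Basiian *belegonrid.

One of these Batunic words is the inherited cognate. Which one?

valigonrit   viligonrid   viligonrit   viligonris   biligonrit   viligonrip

viligonrit

Batunic: *belegonrid
  belegonrid → biligonrid   [vowel merger]
  biligonrid → biligonrit   [final devoicing]
  biligonrit (rule 3 does not apply)
  biligonrit → viligonrit   [unconditioned shift]
  giving Batunic viligonrit.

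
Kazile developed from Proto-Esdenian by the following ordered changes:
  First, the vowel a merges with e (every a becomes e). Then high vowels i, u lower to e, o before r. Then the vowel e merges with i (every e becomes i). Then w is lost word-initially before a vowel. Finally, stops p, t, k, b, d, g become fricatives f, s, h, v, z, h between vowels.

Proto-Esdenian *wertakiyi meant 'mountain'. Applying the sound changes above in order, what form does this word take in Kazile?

irtihiyi

Kazile: *wertakiyi
  wertakiyi → wertekiyi   [vowel merger]
  wertekiyi (rule 2 does not apply)
  wertekiyi → wirtikiyi   [vowel merger]
  wirtikiyi → irtikiyi   [glide loss]
  irtikiyi → irtihiyi   [intervocalic lenition]
  giving Kazile irtihiyi.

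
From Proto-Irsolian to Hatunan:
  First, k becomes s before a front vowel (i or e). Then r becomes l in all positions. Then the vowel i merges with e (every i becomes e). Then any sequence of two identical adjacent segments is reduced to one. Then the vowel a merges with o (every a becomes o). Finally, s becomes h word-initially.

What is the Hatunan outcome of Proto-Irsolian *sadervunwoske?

hodelvunwose

Hatunan: *sadervunwoske
  sadervunwoske → sadervunwosse   [palatalisation]
  sadervunwosse → sadelvunwosse   [unconditioned shift]
  sadelvunwosse (rule 3 does not apply)
  sadelvunwosse → sadelvunwose   [degemination]
  sadelvunwose → sodelvunwose   [vowel merger]
  sodelvunwose → hodelvunwose   [debuccalisation]
  giving Hatunan hodelvunwose.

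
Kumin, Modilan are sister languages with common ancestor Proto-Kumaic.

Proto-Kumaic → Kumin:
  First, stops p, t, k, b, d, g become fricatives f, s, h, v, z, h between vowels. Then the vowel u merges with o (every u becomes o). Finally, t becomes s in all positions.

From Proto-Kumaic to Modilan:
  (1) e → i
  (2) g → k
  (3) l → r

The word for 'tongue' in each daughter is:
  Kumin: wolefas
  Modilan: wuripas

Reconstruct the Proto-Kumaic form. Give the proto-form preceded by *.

Position 2: Kumin has o, Modilan has u. Modilan preserves u here (none of its changes turn any other segment into u), so the proto-segment is *u.
Position 4: Kumin has e, Modilan has i. Kumin preserves e here (none of its changes turn any other segment into e), so the proto-segment is *e.
Position 5: Kumin has f, Modilan has p. Modilan preserves p here (none of its changes turn any other segment into p), so the proto-segment is *p.
This points to *wulepas. Verify forward in each daughter:
Kumin: start from *wulepas.
  rule 1 (intervocalic lenition): wulepas → wulefas
  rule 2 (vowel merger): wulefas → wolefas
  rule 3: no change — wolefas
  ⇒ Kumin wolefas
Modilan: *wulepas > wulipas > wuripas  (by vowel merger, unconditioned shift)
No other proto-form is consistent with every reflex, so the reconstruction is *wulepas.

*wulepas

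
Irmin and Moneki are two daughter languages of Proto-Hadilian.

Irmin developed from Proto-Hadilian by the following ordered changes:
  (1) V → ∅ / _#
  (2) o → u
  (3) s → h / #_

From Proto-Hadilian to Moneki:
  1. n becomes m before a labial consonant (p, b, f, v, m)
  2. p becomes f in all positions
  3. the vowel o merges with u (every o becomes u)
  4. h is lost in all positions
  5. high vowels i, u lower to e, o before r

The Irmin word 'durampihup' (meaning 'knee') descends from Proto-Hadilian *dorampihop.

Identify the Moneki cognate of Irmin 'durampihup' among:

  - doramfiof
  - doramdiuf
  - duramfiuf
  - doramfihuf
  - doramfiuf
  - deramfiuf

doramfiuf

Moneki: start from *dorampihop.
  rule 1: no change — dorampihop
  rule 2 (unconditioned shift): dorampihop → doramfihof
  rule 3 (vowel merger): doramfihof → duramfihuf
  rule 4 (h-loss): duramfihuf → duramfiuf
  rule 5 (pre-rhotic lowering): duramfiuf → doramfiuf
  ⇒ Moneki doramfiuf
The other candidates each miss or misapply at least one Moneki change.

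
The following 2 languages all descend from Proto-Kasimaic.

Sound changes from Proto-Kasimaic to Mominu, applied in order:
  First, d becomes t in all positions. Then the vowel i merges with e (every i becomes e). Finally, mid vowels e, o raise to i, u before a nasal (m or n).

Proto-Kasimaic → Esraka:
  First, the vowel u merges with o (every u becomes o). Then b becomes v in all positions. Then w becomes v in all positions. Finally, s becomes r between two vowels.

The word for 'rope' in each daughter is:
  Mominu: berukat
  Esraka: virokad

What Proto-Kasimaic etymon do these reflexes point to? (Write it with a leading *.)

Position 2: Mominu has e, Esraka has i. Esraka preserves i here (none of its changes turn any other segment into i), so the proto-segment is *i.
Position 7: Mominu has t, Esraka has d. Esraka preserves d here (none of its changes turn any other segment into d), so the proto-segment is *d.
Verify the candidate proto-form against each daughter:
Mominu: *birukad
  birukad → birukat   [unconditioned shift]
  birukat → berukat   [vowel merger]
  berukat (rule 3 does not apply)
  giving Mominu berukat.
Esraka: *birukad
  birukad → birokad   [vowel merger]
  birokad → virokad   [unconditioned shift]
  virokad (rule 3 does not apply)
  virokad (rule 4 does not apply)
  giving Esraka virokad.
Only *birukad yields all of Mominu berukat, Esraka virokad.

*birukad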